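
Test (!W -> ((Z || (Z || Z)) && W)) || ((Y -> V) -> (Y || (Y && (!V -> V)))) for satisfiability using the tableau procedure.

Satisfiable

Initial set: {((!W -> ((Z || (Z || Z)) && W)) || ((Y -> V) -> (Y || (Y && (!V -> V)))))}.
((!W -> ((Z || (Z || Z)) && W)) || ((Y -> V) -> (Y || (Y && (!V -> V))))): β-rule — branch into (!W -> ((Z || (Z || Z)) && W))  //  ((Y -> V) -> (Y || (Y && (!V -> V)))).
  branch 1 (add (!W -> ((Z || (Z || Z)) && W))):
    (!W -> ((Z || (Z || Z)) && W)): β-rule — branch into !!W  //  ((Z || (Z || Z)) && W).
      branch 1.1 (add !!W):
        ○ open, literals {W=T}.
      branch 1.2 (add ((Z || (Z || Z)) && W)):
        ((Z || (Z || Z)) && W): α-rule — add (Z || (Z || Z)), W.
        (Z || (Z || Z)): β-rule — branch into Z  //  (Z || Z).
          branch 1.2.1 (add Z):
            ○ open, literals {W=T, Z=T}.
          branch 1.2.2 (add (Z || Z)):
            (Z || Z): β-rule — branch into Z  //  Z.
              branch 1.2.2.1 (add Z):
                ○ open, literals {W=T, Z=T}.
              branch 1.2.2.2 (add Z):
                ○ open, literals {W=T, Z=T}.
  branch 2 (add ((Y -> V) -> (Y || (Y && (!V -> V))))):
    ((Y -> V) -> (Y || (Y && (!V -> V)))): β-rule — branch into !(Y -> V)  //  (Y || (Y && (!V -> V))).
      branch 2.1 (add !(Y -> V)):
        !(Y -> V): α-rule — add Y, !V.
        ○ open, literals {V=F, Y=T}.
      branch 2.2 (add (Y || (Y && (!V -> V)))):
        (Y || (Y && (!V -> V))): β-rule — branch into Y  //  (Y && (!V -> V)).
          branch 2.2.1 (add Y):
            ○ open, literals {Y=T}.
          branch 2.2.2 (add (Y && (!V -> V))):
            (Y && (!V -> V)): α-rule — add Y, (!V -> V).
            (!V -> V): β-rule — branch into !!V  //  V.
              branch 2.2.2.1 (add !!V):
                ○ open, literals {V=T, Y=T}.
              branch 2.2.2.2 (add V):
                ○ open, literals {V=T, Y=T}.
0 branches closed, 8 open.
An open branch gives a satisfying assignment: W=T.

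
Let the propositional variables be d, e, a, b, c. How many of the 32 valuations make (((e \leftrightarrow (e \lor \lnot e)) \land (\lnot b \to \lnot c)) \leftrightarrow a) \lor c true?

Initial set: {((((e \leftrightarrow (e \lor \lnot e)) \land (\lnot b \to \lnot c)) \leftrightarrow a) \lor c)}.
((((e \leftrightarrow (e \lor \lnot e)) \land (\lnot b \to \lnot c)) \leftrightarrow a) \lor c): β-rule — branch into (((e \leftrightarrow (e \lor \lnot e)) \land (\lnot b \to \lnot c)) \leftrightarrow a)  //  c.
  branch 1 (add (((e \leftrightarrow (e \lor \lnot e)) \land (\lnot b \to \lnot c)) \leftrightarrow a)):
    (((e \leftrightarrow (e \lor \lnot e)) \land (\lnot b \to \lnot c)) \leftrightarrow a): β-rule — branch into ((e \leftrightarrow (e \lor \lnot e)) \land (\lnot b \to \lnot c)), a  //  \lnot ((e \leftrightarrow (e \lor \lnot e)) \land (\lnot b \to \lnot c)), \lnot a.
      branch 1.1 (add ((e \leftrightarrow (e \lor \lnot e)) \land (\lnot b \to \lnot c)), a):
        ((e \leftrightarrow (e \lor \lnot e)) \land (\lnot b \to \lnot c)): α-rule — add (e \leftrightarrow (e \lor \lnot e)), (\lnot b \to \lnot c).
        (e \leftrightarrow (e \lor \lnot e)): β-rule — branch into e, (e \lor \lnot e)  //  \lnot e, \lnot (e \lor \lnot e).
          branch 1.1.1 (add e, (e \lor \lnot e)):
            (\lnot b \to \lnot c): β-rule — branch into \lnot \lnot b  //  \lnot c.
              branch 1.1.1.1 (add \lnot \lnot b):
                (e \lor \lnot e): β-rule — branch into e  //  \lnot e.
                  branch 1.1.1.1.1 (add e):
                    ○ open, literals {a=1, b=1, e=1}.
                  branch 1.1.1.1.2 (add \lnot e):
                    × closes — contains both e and \lnot e.
              branch 1.1.1.2 (add \lnot c):
                (e \lor \lnot e): β-rule — branch into e  //  \lnot e.
                  branch 1.1.1.2.1 (add e):
                    ○ open, literals {a=1, c=0, e=1}.
                  branch 1.1.1.2.2 (add \lnot e):
                    × closes — contains both e and \lnot e.
          branch 1.1.2 (add \lnot e, \lnot (e \lor \lnot e)):
            \lnot (e \lor \lnot e): α-rule — add \lnot e, \lnot \lnot e.
            × closes — contains both e and \lnot e.
      branch 1.2 (add \lnot ((e \leftrightarrow (e \lor \lnot e)) \land (\lnot b \to \lnot c)), \lnot a):
        \lnot ((e \leftrightarrow (e \lor \lnot e)) \land (\lnot b \to \lnot c)): β-rule — branch into \lnot (e \leftrightarrow (e \lor \lnot e))  //  \lnot (\lnot b \to \lnot c).
          branch 1.2.1 (add \lnot (e \leftrightarrow (e \lor \lnot e))):
            \lnot (e \leftrightarrow (e \lor \lnot e)): β-rule — branch into e, \lnot (e \lor \lnot e)  //  \lnot e, (e \lor \lnot e).
              branch 1.2.1.1 (add e, \lnot (e \lor \lnot e)):
                \lnot (e \lor \lnot e): α-rule — add \lnot e, \lnot \lnot e.
                × closes — contains both e and \lnot e.
              branch 1.2.1.2 (add \lnot e, (e \lor \lnot e)):
                (e \lor \lnot e): β-rule — branch into e  //  \lnot e.
                  branch 1.2.1.2.1 (add e):
                    × closes — contains both e and \lnot e.
                  branch 1.2.1.2.2 (add \lnot e):
                    ○ open, literals {a=0, e=0}.
          branch 1.2.2 (add \lnot (\lnot b \to \lnot c)):
            \lnot (\lnot b \to \lnot c): α-rule — add \lnot b, \lnot \lnot c.
            ○ open, literals {a=0, b=0, c=1}.
  branch 2 (add c):
    ○ open, literals {c=1}.
5 branches closed, 5 open.
Each open branch fixes some atoms; the unmentioned ones are free. Counting distinct full assignments: branch {a=1, b=1, e=1} (d, c) contributes 4 new; branch {a=1, c=0, e=1} (d, b) contributes 2 new; branch {a=0, e=0} (d, b, c) contributes 8 new; branch {a=0, b=0, c=1} (d, e) contributes 2 new; branch {c=1} (d, e, a, b) contributes 8 new. Total: 24.

24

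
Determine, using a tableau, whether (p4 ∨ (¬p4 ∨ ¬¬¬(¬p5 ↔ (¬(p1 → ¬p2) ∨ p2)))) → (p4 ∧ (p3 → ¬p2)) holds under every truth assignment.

Not valid

Assume the negation and expand:
Initial set: {¬((p4 ∨ (¬p4 ∨ ¬¬¬(¬p5 ↔ (¬(p1 → ¬p2) ∨ p2)))) → (p4 ∧ (p3 → ¬p2)))}.
¬((p4 ∨ (¬p4 ∨ ¬¬¬(¬p5 ↔ (¬(p1 → ¬p2) ∨ p2)))) → (p4 ∧ (p3 → ¬p2))): α-rule — add (p4 ∨ (¬p4 ∨ ¬¬¬(¬p5 ↔ (¬(p1 → ¬p2) ∨ p2)))), ¬(p4 ∧ (p3 → ¬p2)).
(p4 ∨ (¬p4 ∨ ¬¬¬(¬p5 ↔ (¬(p1 → ¬p2) ∨ p2)))): β-rule — branch into p4  //  (¬p4 ∨ ¬¬¬(¬p5 ↔ (¬(p1 → ¬p2) ∨ p2))).
  branch 1 (add p4):
    ¬(p4 ∧ (p3 → ¬p2)): β-rule — branch into ¬p4  //  ¬(p3 → ¬p2).
      branch 1.1 (add ¬p4):
        × closes — contains both p4 and ¬p4.
      branch 1.2 (add ¬(p3 → ¬p2)):
        ¬(p3 → ¬p2): α-rule — add p3, ¬¬p2.
        ○ open, literals {p2=T, p3=T, p4=T}.
  branch 2 (add (¬p4 ∨ ¬¬¬(¬p5 ↔ (¬(p1 → ¬p2) ∨ p2)))):
    ¬(p4 ∧ (p3 → ¬p2)): β-rule — branch into ¬p4  //  ¬(p3 → ¬p2).
      branch 2.1 (add ¬p4):
        (¬p4 ∨ ¬¬¬(¬p5 ↔ (¬(p1 → ¬p2) ∨ p2))): β-rule — branch into ¬p4  //  ¬¬¬(¬p5 ↔ (¬(p1 → ¬p2) ∨ p2)).
          branch 2.1.1 (add ¬p4):
            ○ open, literals {p4=F}.
          branch 2.1.2 (add ¬¬¬(¬p5 ↔ (¬(p1 → ¬p2) ∨ p2))):
            ¬¬¬(¬p5 ↔ (¬(p1 → ¬p2) ∨ p2)): drop double negation, giving ¬(¬p5 ↔ (¬(p1 → ¬p2) ∨ p2)).
            ¬(¬p5 ↔ (¬(p1 → ¬p2) ∨ p2)): β-rule — branch into ¬p5, ¬(¬(p1 → ¬p2) ∨ p2)  //  ¬¬p5, (¬(p1 → ¬p2) ∨ p2).
              branch 2.1.2.1 (add ¬p5, ¬(¬(p1 → ¬p2) ∨ p2)):
                ¬(¬(p1 → ¬p2) ∨ p2): α-rule — add ¬¬(p1 → ¬p2), ¬p2.
                ¬¬(p1 → ¬p2): β-rule — branch into ¬p1  //  ¬p2.
                  branch 2.1.2.1.1 (add ¬p1):
                    ○ open, literals {p1=F, p2=F, p4=F, p5=F}.
                  branch 2.1.2.1.2 (add ¬p2):
                    ○ open, literals {p2=F, p4=F, p5=F}.
              branch 2.1.2.2 (add ¬¬p5, (¬(p1 → ¬p2) ∨ p2)):
                (¬(p1 → ¬p2) ∨ p2): β-rule — branch into ¬(p1 → ¬p2)  //  p2.
                  branch 2.1.2.2.1 (add ¬(p1 → ¬p2)):
                    ¬(p1 → ¬p2): α-rule — add p1, ¬¬p2.
                    ○ open, literals {p1=T, p2=T, p4=F, p5=T}.
                  branch 2.1.2.2.2 (add p2):
                    ○ open, literals {p2=T, p4=F, p5=T}.
      branch 2.2 (add ¬(p3 → ¬p2)):
        ¬(p3 → ¬p2): α-rule — add p3, ¬¬p2.
        (¬p4 ∨ ¬¬¬(¬p5 ↔ (¬(p1 → ¬p2) ∨ p2))): β-rule — branch into ¬p4  //  ¬¬¬(¬p5 ↔ (¬(p1 → ¬p2) ∨ p2)).
          branch 2.2.1 (add ¬p4):
            ○ open, literals {p2=T, p3=T, p4=F}.
          branch 2.2.2 (add ¬¬¬(¬p5 ↔ (¬(p1 → ¬p2) ∨ p2))):
            ¬¬¬(¬p5 ↔ (¬(p1 → ¬p2) ∨ p2)): drop double negation, giving ¬(¬p5 ↔ (¬(p1 → ¬p2) ∨ p2)).
            ¬(¬p5 ↔ (¬(p1 → ¬p2) ∨ p2)): β-rule — branch into ¬p5, ¬(¬(p1 → ¬p2) ∨ p2)  //  ¬¬p5, (¬(p1 → ¬p2) ∨ p2).
              branch 2.2.2.1 (add ¬p5, ¬(¬(p1 → ¬p2) ∨ p2)):
                ¬(¬(p1 → ¬p2) ∨ p2): α-rule — add ¬¬(p1 → ¬p2), ¬p2.
                × closes — contains both p2 and ¬p2.
              branch 2.2.2.2 (add ¬¬p5, (¬(p1 → ¬p2) ∨ p2)):
                (¬(p1 → ¬p2) ∨ p2): β-rule — branch into ¬(p1 → ¬p2)  //  p2.
                  branch 2.2.2.2.1 (add ¬(p1 → ¬p2)):
                    ¬(p1 → ¬p2): α-rule — add p1, ¬¬p2.
                    ○ open, literals {p1=T, p2=T, p3=T, p5=T}.
                  branch 2.2.2.2.2 (add p2):
                    ○ open, literals {p2=T, p3=T, p5=T}.
2 branches closed, 9 open.
An open branch gives a countermodel: p2=T, p3=T, p4=T (unmentioned atoms arbitrary); under it the original formula is false.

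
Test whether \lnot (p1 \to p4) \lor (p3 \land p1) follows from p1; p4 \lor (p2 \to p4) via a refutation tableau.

Initial set: {p1; (p4 \lor (p2 \to p4)); \lnot (\lnot (p1 \to p4) \lor (p3 \land p1))}.
\lnot (\lnot (p1 \to p4) \lor (p3 \land p1)): α-rule — add \lnot \lnot (p1 \to p4), \lnot (p3 \land p1).
(p4 \lor (p2 \to p4)): β-rule — branch into p4  //  (p2 \to p4).
  branch 1 (add p4):
    \lnot \lnot (p1 \to p4): β-rule — branch into \lnot p1  //  p4.
      branch 1.1 (add \lnot p1):
        × closes — contains both p1 and \lnot p1.
      branch 1.2 (add p4):
        \lnot (p3 \land p1): β-rule — branch into \lnot p3  //  \lnot p1.
          branch 1.2.1 (add \lnot p3):
            ○ open, literals {p1=T, p3=F, p4=T}.
          branch 1.2.2 (add \lnot p1):
            × closes — contains both p1 and \lnot p1.
  branch 2 (add (p2 \to p4)):
    \lnot \lnot (p1 \to p4): β-rule — branch into \lnot p1  //  p4.
      branch 2.1 (add \lnot p1):
        × closes — contains both p1 and \lnot p1.
      branch 2.2 (add p4):
        \lnot (p3 \land p1): β-rule — branch into \lnot p3  //  \lnot p1.
          branch 2.2.1 (add \lnot p3):
            (p2 \to p4): β-rule — branch into \lnot p2  //  p4.
              branch 2.2.1.1 (add \lnot p2):
                ○ open, literals {p1=T, p2=F, p3=F, p4=T}.
              branch 2.2.1.2 (add p4):
                ○ open, literals {p1=T, p3=F, p4=T}.
          branch 2.2.2 (add \lnot p1):
            × closes — contains both p1 and \lnot p1.
4 branches closed, 3 open.
An open branch gives a countermodel: p1=T, p3=F, p4=T (unmentioned atoms arbitrary); the premises hold there but the conclusion fails.

No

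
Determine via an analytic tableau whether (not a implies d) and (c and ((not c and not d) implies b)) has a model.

Satisfiable

Initial set: {((not a implies d) and (c and ((not c and not d) implies b)))}.
((not a implies d) and (c and ((not c and not d) implies b))): α-rule — add (not a implies d), (c and ((not c and not d) implies b)).
(c and ((not c and not d) implies b)): α-rule — add c, ((not c and not d) implies b).
(not a implies d): β-rule — branch into not not a  //  d.
  branch 1 (add not not a):
    ((not c and not d) implies b): β-rule — branch into not (not c and not d)  //  b.
      branch 1.1 (add not (not c and not d)):
        not (not c and not d): β-rule — branch into not not c  //  not not d.
          branch 1.1.1 (add not not c):
            ○ open, literals {a=1, c=1}.
          branch 1.1.2 (add not not d):
            ○ open, literals {a=1, c=1, d=1}.
      branch 1.2 (add b):
        ○ open, literals {a=1, b=1, c=1}.
  branch 2 (add d):
    ((not c and not d) implies b): β-rule — branch into not (not c and not d)  //  b.
      branch 2.1 (add not (not c and not d)):
        not (not c and not d): β-rule — branch into not not c  //  not not d.
          branch 2.1.1 (add not not c):
            ○ open, literals {c=1, d=1}.
          branch 2.1.2 (add not not d):
            ○ open, literals {c=1, d=1}.
      branch 2.2 (add b):
        ○ open, literals {b=1, c=1, d=1}.
0 branches closed, 6 open.
An open branch gives a satisfying assignment: a=1, c=1.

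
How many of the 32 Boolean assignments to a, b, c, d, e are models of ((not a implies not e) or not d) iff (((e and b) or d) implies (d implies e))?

Initial set: {(((not a implies not e) or not d) iff (((e and b) or d) implies (d implies e)))}.
(((not a implies not e) or not d) iff (((e and b) or d) implies (d implies e))): β-rule — branch into ((not a implies not e) or not d), (((e and b) or d) implies (d implies e))  //  not ((not a implies not e) or not d), not (((e and b) or d) implies (d implies e)).
  branch 1 (add ((not a implies not e) or not d), (((e and b) or d) implies (d implies e))):
    ((not a implies not e) or not d): β-rule — branch into (not a implies not e)  //  not d.
      branch 1.1 (add (not a implies not e)):
        (((e and b) or d) implies (d implies e)): β-rule — branch into not ((e and b) or d)  //  (d implies e).
          branch 1.1.1 (add not ((e and b) or d)):
            not ((e and b) or d): α-rule — add not (e and b), not d.
            (not a implies not e): β-rule — branch into not not a  //  not e.
              branch 1.1.1.1 (add not not a):
                not (e and b): β-rule — branch into not e  //  not b.
                  branch 1.1.1.1.1 (add not e):
                    ○ open, literals {a=1, d=0, e=0}.
                  branch 1.1.1.1.2 (add not b):
                    ○ open, literals {a=1, b=0, d=0}.
              branch 1.1.1.2 (add not e):
                not (e and b): β-rule — branch into not e  //  not b.
                  branch 1.1.1.2.1 (add not e):
                    ○ open, literals {d=0, e=0}.
                  branch 1.1.1.2.2 (add not b):
                    ○ open, literals {b=0, d=0, e=0}.
          branch 1.1.2 (add (d implies e)):
            (not a implies not e): β-rule — branch into not not a  //  not e.
              branch 1.1.2.1 (add not not a):
                (d implies e): β-rule — branch into not d  //  e.
                  branch 1.1.2.1.1 (add not d):
                    ○ open, literals {a=1, d=0}.
                  branch 1.1.2.1.2 (add e):
                    ○ open, literals {a=1, e=1}.
              branch 1.1.2.2 (add not e):
                (d implies e): β-rule — branch into not d  //  e.
                  branch 1.1.2.2.1 (add not d):
                    ○ open, literals {d=0, e=0}.
                  branch 1.1.2.2.2 (add e):
                    × closes — contains both e and not e.
      branch 1.2 (add not d):
        (((e and b) or d) implies (d implies e)): β-rule — branch into not ((e and b) or d)  //  (d implies e).
          branch 1.2.1 (add not ((e and b) or d)):
            not ((e and b) or d): α-rule — add not (e and b), not d.
            not (e and b): β-rule — branch into not e  //  not b.
              branch 1.2.1.1 (add not e):
                ○ open, literals {d=0, e=0}.
              branch 1.2.1.2 (add not b):
                ○ open, literals {b=0, d=0}.
          branch 1.2.2 (add (d implies e)):
            (d implies e): β-rule — branch into not d  //  e.
              branch 1.2.2.1 (add not d):
                ○ open, literals {d=0}.
              branch 1.2.2.2 (add e):
                ○ open, literals {d=0, e=1}.
  branch 2 (add not ((not a implies not e) or not d), not (((e and b) or d) implies (d implies e))):
    not ((not a implies not e) or not d): α-rule — add not (not a implies not e), not not d.
    not (((e and b) or d) implies (d implies e)): α-rule — add ((e and b) or d), not (d implies e).
    not (not a implies not e): α-rule — add not a, not not e.
    not (d implies e): α-rule — add d, not e.
    × closes — contains both e and not e.
2 branches closed, 11 open.
Each open branch fixes some atoms; the unmentioned ones are free. Counting distinct full assignments: branch {a=1, d=0, e=0} (b, c) contributes 4 new; branch {a=1, b=0, d=0} (c, e) contributes 2 new; branch {d=0, e=0} (a, b, c) contributes 4 new; branch {b=0, d=0, e=0} (a, c) contributes 0 new; branch {a=1, d=0} (b, c, e) contributes 2 new; branch {a=1, e=1} (b, c, d) contributes 4 new; branch {d=0, e=0} (a, b, c) contributes 0 new; branch {d=0, e=0} (a, b, c) contributes 0 new; branch {b=0, d=0} (a, c, e) contributes 2 new; branch {d=0} (a, b, c, e) contributes 2 new; branch {d=0, e=1} (a, b, c) contributes 0 new. Total: 20.

20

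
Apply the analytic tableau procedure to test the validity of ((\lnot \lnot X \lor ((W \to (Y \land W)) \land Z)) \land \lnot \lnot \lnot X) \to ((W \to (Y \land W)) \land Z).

Valid

Assume the negation and expand:
Initial set: {\lnot (((\lnot \lnot X \lor ((W \to (Y \land W)) \land Z)) \land \lnot \lnot \lnot X) \to ((W \to (Y \land W)) \land Z))}.
\lnot (((\lnot \lnot X \lor ((W \to (Y \land W)) \land Z)) \land \lnot \lnot \lnot X) \to ((W \to (Y \land W)) \land Z)): α-rule — add ((\lnot \lnot X \lor ((W \to (Y \land W)) \land Z)) \land \lnot \lnot \lnot X), \lnot ((W \to (Y \land W)) \land Z).
((\lnot \lnot X \lor ((W \to (Y \land W)) \land Z)) \land \lnot \lnot \lnot X): α-rule — add (\lnot \lnot X \lor ((W \to (Y \land W)) \land Z)), \lnot \lnot \lnot X.
\lnot \lnot \lnot X: drop double negation, giving \lnot X.
\lnot ((W \to (Y \land W)) \land Z): β-rule — branch into \lnot (W \to (Y \land W))  //  \lnot Z.
  branch 1 (add \lnot (W \to (Y \land W))):
    \lnot (W \to (Y \land W)): α-rule — add W, \lnot (Y \land W).
    (\lnot \lnot X \lor ((W \to (Y \land W)) \land Z)): β-rule — branch into \lnot \lnot X  //  ((W \to (Y \land W)) \land Z).
      branch 1.1 (add \lnot \lnot X):
        \lnot \lnot X: drop double negation, giving X.
        × closes — contains both X and \lnot X.
      branch 1.2 (add ((W \to (Y \land W)) \land Z)):
        ((W \to (Y \land W)) \land Z): α-rule — add (W \to (Y \land W)), Z.
        \lnot (Y \land W): β-rule — branch into \lnot Y  //  \lnot W.
          branch 1.2.1 (add \lnot Y):
            (W \to (Y \land W)): β-rule — branch into \lnot W  //  (Y \land W).
              branch 1.2.1.1 (add \lnot W):
                × closes — contains both W and \lnot W.
              branch 1.2.1.2 (add (Y \land W)):
                (Y \land W): α-rule — add Y, W.
                × closes — contains both Y and \lnot Y.
          branch 1.2.2 (add \lnot W):
            × closes — contains both W and \lnot W.
  branch 2 (add \lnot Z):
    (\lnot \lnot X \lor ((W \to (Y \land W)) \land Z)): β-rule — branch into \lnot \lnot X  //  ((W \to (Y \land W)) \land Z).
      branch 2.1 (add \lnot \lnot X):
        \lnot \lnot X: drop double negation, giving X.
        × closes — contains both X and \lnot X.
      branch 2.2 (add ((W \to (Y \land W)) \land Z)):
        ((W \to (Y \land W)) \land Z): α-rule — add (W \to (Y \land W)), Z.
        × closes — contains both Z and \lnot Z.
All 6 branches close.
Every branch closed, so the negation is unsatisfiable and the formula is valid.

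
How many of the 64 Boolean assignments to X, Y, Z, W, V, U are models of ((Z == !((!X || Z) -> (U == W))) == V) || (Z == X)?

48

Initial set: {(((Z == !((!X || Z) -> (U == W))) == V) || (Z == X))}.
(((Z == !((!X || Z) -> (U == W))) == V) || (Z == X)): β-rule — branch into ((Z == !((!X || Z) -> (U == W))) == V)  //  (Z == X).
  branch 1 (add ((Z == !((!X || Z) -> (U == W))) == V)):
    ((Z == !((!X || Z) -> (U == W))) == V): β-rule — branch into (Z == !((!X || Z) -> (U == W))), V  //  !(Z == !((!X || Z) -> (U == W))), !V.
      branch 1.1 (add (Z == !((!X || Z) -> (U == W))), V):
        (Z == !((!X || Z) -> (U == W))): β-rule — branch into Z, !((!X || Z) -> (U == W))  //  !Z, !!((!X || Z) -> (U == W)).
          branch 1.1.1 (add Z, !((!X || Z) -> (U == W))):
            !((!X || Z) -> (U == W)): α-rule — add (!X || Z), !(U == W).
            (!X || Z): β-rule — branch into !X  //  Z.
              branch 1.1.1.1 (add !X):
                !(U == W): β-rule — branch into U, !W  //  !U, W.
                  branch 1.1.1.1.1 (add U, !W):
                    ○ open, literals {U=true, V=true, W=false, X=false, Z=true}.
                  branch 1.1.1.1.2 (add !U, W):
                    ○ open, literals {U=false, V=true, W=true, X=false, Z=true}.
              branch 1.1.1.2 (add Z):
                !(U == W): β-rule — branch into U, !W  //  !U, W.
                  branch 1.1.1.2.1 (add U, !W):
                    ○ open, literals {U=true, V=true, W=false, Z=true}.
                  branch 1.1.1.2.2 (add !U, W):
                    ○ open, literals {U=false, V=true, W=true, Z=true}.
          branch 1.1.2 (add !Z, !!((!X || Z) -> (U == W))):
            !!((!X || Z) -> (U == W)): β-rule — branch into !(!X || Z)  //  (U == W).
              branch 1.1.2.1 (add !(!X || Z)):
                !(!X || Z): α-rule — add !!X, !Z.
                ○ open, literals {V=true, X=true, Z=false}.
              branch 1.1.2.2 (add (U == W)):
                (U == W): β-rule — branch into U, W  //  !U, !W.
                  branch 1.1.2.2.1 (add U, W):
                    ○ open, literals {U=true, V=true, W=true, Z=false}.
                  branch 1.1.2.2.2 (add !U, !W):
                    ○ open, literals {U=false, V=true, W=false, Z=false}.
      branch 1.2 (add !(Z == !((!X || Z) -> (U == W))), !V):
        !(Z == !((!X || Z) -> (U == W))): β-rule — branch into Z, !!((!X || Z) -> (U == W))  //  !Z, !((!X || Z) -> (U == W)).
          branch 1.2.1 (add Z, !!((!X || Z) -> (U == W))):
            !!((!X || Z) -> (U == W)): β-rule — branch into !(!X || Z)  //  (U == W).
              branch 1.2.1.1 (add !(!X || Z)):
                !(!X || Z): α-rule — add !!X, !Z.
                × closes — contains both Z and !Z.
              branch 1.2.1.2 (add (U == W)):
                (U == W): β-rule — branch into U, W  //  !U, !W.
                  branch 1.2.1.2.1 (add U, W):
                    ○ open, literals {U=true, V=false, W=true, Z=true}.
                  branch 1.2.1.2.2 (add !U, !W):
                    ○ open, literals {U=false, V=false, W=false, Z=true}.
          branch 1.2.2 (add !Z, !((!X || Z) -> (U == W))):
            !((!X || Z) -> (U == W)): α-rule — add (!X || Z), !(U == W).
            (!X || Z): β-rule — branch into !X  //  Z.
              branch 1.2.2.1 (add !X):
                !(U == W): β-rule — branch into U, !W  //  !U, W.
                  branch 1.2.2.1.1 (add U, !W):
                    ○ open, literals {U=true, V=false, W=false, X=false, Z=false}.
                  branch 1.2.2.1.2 (add !U, W):
                    ○ open, literals {U=false, V=false, W=true, X=false, Z=false}.
              branch 1.2.2.2 (add Z):
                × closes — contains both Z and !Z.
  branch 2 (add (Z == X)):
    (Z == X): β-rule — branch into Z, X  //  !Z, !X.
      branch 2.1 (add Z, X):
        ○ open, literals {X=true, Z=true}.
      branch 2.2 (add !Z, !X):
        ○ open, literals {X=false, Z=false}.
2 branches closed, 13 open.
Each open branch fixes some atoms; the unmentioned ones are free. Counting distinct full assignments: branch {U=true, V=true, W=false, X=false, Z=true} (Y) contributes 2 new; branch {U=false, V=true, W=true, X=false, Z=true} (Y) contributes 2 new; branch {U=true, V=true, W=false, Z=true} (X, Y) contributes 2 new; branch {U=false, V=true, W=true, Z=true} (X, Y) contributes 2 new; branch {V=true, X=true, Z=false} (Y, W, U) contributes 8 new; branch {U=true, V=true, W=true, Z=false} (X, Y) contributes 2 new; branch {U=false, V=true, W=false, Z=false} (X, Y) contributes 2 new; branch {U=true, V=false, W=true, Z=true} (X, Y) contributes 4 new; branch {U=false, V=false, W=false, Z=true} (X, Y) contributes 4 new; branch {U=true, V=false, W=false, X=false, Z=false} (Y) contributes 2 new; branch {U=false, V=false, W=true, X=false, Z=false} (Y) contributes 2 new; branch {X=true, Z=true} (Y, W, V, U) contributes 8 new; branch {X=false, Z=false} (Y, W, V, U) contributes 8 new. Total: 48.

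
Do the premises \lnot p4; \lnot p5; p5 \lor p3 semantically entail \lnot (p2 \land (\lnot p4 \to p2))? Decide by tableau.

No

Initial set: {\lnot p4; \lnot p5; (p5 \lor p3); \lnot \lnot (p2 \land (\lnot p4 \to p2))}.
\lnot \lnot (p2 \land (\lnot p4 \to p2)): α-rule — add p2, (\lnot p4 \to p2).
(p5 \lor p3): β-rule — branch into p5  //  p3.
  branch 1 (add p5):
    × closes — contains both p5 and \lnot p5.
  branch 2 (add p3):
    (\lnot p4 \to p2): β-rule — branch into \lnot \lnot p4  //  p2.
      branch 2.1 (add \lnot \lnot p4):
        × closes — contains both p4 and \lnot p4.
      branch 2.2 (add p2):
        ○ open, literals {p2=true, p3=true, p4=false, p5=false}.
2 branches closed, 1 open.
An open branch gives a countermodel: p2=true, p3=true, p4=false, p5=false (unmentioned atoms arbitrary); the premises hold there but the conclusion fails.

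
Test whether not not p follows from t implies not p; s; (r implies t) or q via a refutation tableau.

Initial set: {(t implies not p); s; ((r implies t) or q); not not not p}.
not not not p: drop double negation, giving not p.
(t implies not p): β-rule — branch into not t  //  not p.
  branch 1 (add not t):
    ((r implies t) or q): β-rule — branch into (r implies t)  //  q.
      branch 1.1 (add (r implies t)):
        (r implies t): β-rule — branch into not r  //  t.
          branch 1.1.1 (add not r):
            ○ open, literals {p=0, r=0, s=1, t=0}.
          branch 1.1.2 (add t):
            × closes — contains both t and not t.
      branch 1.2 (add q):
        ○ open, literals {p=0, q=1, s=1, t=0}.
  branch 2 (add not p):
    ((r implies t) or q): β-rule — branch into (r implies t)  //  q.
      branch 2.1 (add (r implies t)):
        (r implies t): β-rule — branch into not r  //  t.
          branch 2.1.1 (add not r):
            ○ open, literals {p=0, r=0, s=1}.
          branch 2.1.2 (add t):
            ○ open, literals {p=0, s=1, t=1}.
      branch 2.2 (add q):
        ○ open, literals {p=0, q=1, s=1}.
1 branch closed, 5 open.
An open branch gives a countermodel: p=0, r=0, s=1, t=0 (unmentioned atoms arbitrary); the premises hold there but the conclusion fails.

No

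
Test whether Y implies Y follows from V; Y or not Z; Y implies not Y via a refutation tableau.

Yes

Initial set: {V; (Y or not Z); (Y implies not Y); not (Y implies Y)}.
not (Y implies Y): α-rule — add Y, not Y.
× closes — contains both Y and not Y.
All 1 branch closes.
Every branch closed, so the premises entail the conclusion.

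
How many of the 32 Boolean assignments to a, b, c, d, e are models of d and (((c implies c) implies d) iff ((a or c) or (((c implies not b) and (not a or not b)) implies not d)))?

12

Initial set: {(d and (((c implies c) implies d) iff ((a or c) or (((c implies not b) and (not a or not b)) implies not d))))}.
(d and (((c implies c) implies d) iff ((a or c) or (((c implies not b) and (not a or not b)) implies not d)))): α-rule — add d, (((c implies c) implies d) iff ((a or c) or (((c implies not b) and (not a or not b)) implies not d))).
(((c implies c) implies d) iff ((a or c) or (((c implies not b) and (not a or not b)) implies not d))): β-rule — branch into ((c implies c) implies d), ((a or c) or (((c implies not b) and (not a or not b)) implies not d))  //  not ((c implies c) implies d), not ((a or c) or (((c implies not b) and (not a or not b)) implies not d)).
  branch 1 (add ((c implies c) implies d), ((a or c) or (((c implies not b) and (not a or not b)) implies not d))):
    ((c implies c) implies d): β-rule — branch into not (c implies c)  //  d.
      branch 1.1 (add not (c implies c)):
        not (c implies c): α-rule — add c, not c.
        × closes — contains both c and not c.
      branch 1.2 (add d):
        ((a or c) or (((c implies not b) and (not a or not b)) implies not d)): β-rule — branch into (a or c)  //  (((c implies not b) and (not a or not b)) implies not d).
          branch 1.2.1 (add (a or c)):
            (a or c): β-rule — branch into a  //  c.
              branch 1.2.1.1 (add a):
                ○ open, literals {a=1, d=1}.
              branch 1.2.1.2 (add c):
                ○ open, literals {c=1, d=1}.
          branch 1.2.2 (add (((c implies not b) and (not a or not b)) implies not d)):
            (((c implies not b) and (not a or not b)) implies not d): β-rule — branch into not ((c implies not b) and (not a or not b))  //  not d.
              branch 1.2.2.1 (add not ((c implies not b) and (not a or not b))):
                not ((c implies not b) and (not a or not b)): β-rule — branch into not (c implies not b)  //  not (not a or not b).
                  branch 1.2.2.1.1 (add not (c implies not b)):
                    not (c implies not b): α-rule — add c, not not b.
                    ○ open, literals {b=1, c=1, d=1}.
                  branch 1.2.2.1.2 (add not (not a or not b)):
                    not (not a or not b): α-rule — add not not a, not not b.
                    ○ open, literals {a=1, b=1, d=1}.
              branch 1.2.2.2 (add not d):
                × closes — contains both d and not d.
  branch 2 (add not ((c implies c) implies d), not ((a or c) or (((c implies not b) and (not a or not b)) implies not d))):
    not ((c implies c) implies d): α-rule — add (c implies c), not d.
    × closes — contains both d and not d.
3 branches closed, 4 open.
Each open branch fixes some atoms; the unmentioned ones are free. Counting distinct full assignments: branch {a=1, d=1} (b, c, e) contributes 8 new; branch {c=1, d=1} (a, b, e) contributes 4 new; branch {b=1, c=1, d=1} (a, e) contributes 0 new; branch {a=1, b=1, d=1} (c, e) contributes 0 new. Total: 12.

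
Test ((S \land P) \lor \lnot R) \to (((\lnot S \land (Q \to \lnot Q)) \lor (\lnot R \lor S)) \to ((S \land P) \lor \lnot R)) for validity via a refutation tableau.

Valid

Assume the negation and expand:
Initial set: {F (((S \land P) \lor \lnot R) \to (((\lnot S \land (Q \to \lnot Q)) \lor (\lnot R \lor S)) \to ((S \land P) \lor \lnot R)))}.
F (((S \land P) \lor \lnot R) \to (((\lnot S \land (Q \to \lnot Q)) \lor (\lnot R \lor S)) \to ((S \land P) \lor \lnot R))): α-rule — add T ((S \land P) \lor \lnot R), F (((\lnot S \land (Q \to \lnot Q)) \lor (\lnot R \lor S)) \to ((S \land P) \lor \lnot R)).
F (((\lnot S \land (Q \to \lnot Q)) \lor (\lnot R \lor S)) \to ((S \land P) \lor \lnot R)): α-rule — add T ((\lnot S \land (Q \to \lnot Q)) \lor (\lnot R \lor S)), F ((S \land P) \lor \lnot R).
F ((S \land P) \lor \lnot R): α-rule — add F (S \land P), F \lnot R.
T ((S \land P) \lor \lnot R): β-rule — branch into T (S \land P)  //  T \lnot R.
  branch 1 (add T (S \land P)):
    T (S \land P): α-rule — add T S, T P.
    T ((\lnot S \land (Q \to \lnot Q)) \lor (\lnot R \lor S)): β-rule — branch into T (\lnot S \land (Q \to \lnot Q))  //  T (\lnot R \lor S).
      branch 1.1 (add T (\lnot S \land (Q \to \lnot Q))):
        T (\lnot S \land (Q \to \lnot Q)): α-rule — add T \lnot S, T (Q \to \lnot Q).
        × closes — contains both S and \lnot S.
      branch 1.2 (add T (\lnot R \lor S)):
        F (S \land P): β-rule — branch into F S  //  F P.
          branch 1.2.1 (add F S):
            × closes — contains both S and \lnot S.
          branch 1.2.2 (add F P):
            × closes — contains both P and \lnot P.
  branch 2 (add T \lnot R):
    × closes — contains both R and \lnot R.
All 4 branches close.
Every branch closed, so the negation is unsatisfiable and the formula is valid.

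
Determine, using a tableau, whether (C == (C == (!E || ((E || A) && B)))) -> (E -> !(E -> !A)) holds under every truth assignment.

Not valid

Assume the negation and expand:
Initial set: {!((C == (C == (!E || ((E || A) && B)))) -> (E -> !(E -> !A)))}.
!((C == (C == (!E || ((E || A) && B)))) -> (E -> !(E -> !A))): α-rule — add (C == (C == (!E || ((E || A) && B)))), !(E -> !(E -> !A)).
!(E -> !(E -> !A)): α-rule — add E, !!(E -> !A).
(C == (C == (!E || ((E || A) && B)))): β-rule — branch into C, (C == (!E || ((E || A) && B)))  //  !C, !(C == (!E || ((E || A) && B))).
  branch 1 (add C, (C == (!E || ((E || A) && B)))):
    !!(E -> !A): β-rule — branch into !E  //  !A.
      branch 1.1 (add !E):
        × closes — contains both E and !E.
      branch 1.2 (add !A):
        (C == (!E || ((E || A) && B))): β-rule — branch into C, (!E || ((E || A) && B))  //  !C, !(!E || ((E || A) && B)).
          branch 1.2.1 (add C, (!E || ((E || A) && B))):
            (!E || ((E || A) && B)): β-rule — branch into !E  //  ((E || A) && B).
              branch 1.2.1.1 (add !E):
                × closes — contains both E and !E.
              branch 1.2.1.2 (add ((E || A) && B)):
                ((E || A) && B): α-rule — add (E || A), B.
                (E || A): β-rule — branch into E  //  A.
                  branch 1.2.1.2.1 (add E):
                    ○ open, literals {A=F, B=T, C=T, E=T}.
                  branch 1.2.1.2.2 (add A):
                    × closes — contains both A and !A.
          branch 1.2.2 (add !C, !(!E || ((E || A) && B))):
            × closes — contains both C and !C.
  branch 2 (add !C, !(C == (!E || ((E || A) && B)))):
    !!(E -> !A): β-rule — branch into !E  //  !A.
      branch 2.1 (add !E):
        × closes — contains both E and !E.
      branch 2.2 (add !A):
        !(C == (!E || ((E || A) && B))): β-rule — branch into C, !(!E || ((E || A) && B))  //  !C, (!E || ((E || A) && B)).
          branch 2.2.1 (add C, !(!E || ((E || A) && B))):
            × closes — contains both C and !C.
          branch 2.2.2 (add !C, (!E || ((E || A) && B))):
            (!E || ((E || A) && B)): β-rule — branch into !E  //  ((E || A) && B).
              branch 2.2.2.1 (add !E):
                × closes — contains both E and !E.
              branch 2.2.2.2 (add ((E || A) && B)):
                ((E || A) && B): α-rule — add (E || A), B.
                (E || A): β-rule — branch into E  //  A.
                  branch 2.2.2.2.1 (add E):
                    ○ open, literals {A=F, B=T, C=F, E=T}.
                  branch 2.2.2.2.2 (add A):
                    × closes — contains both A and !A.
8 branches closed, 2 open.
An open branch gives a countermodel: A=F, B=T, C=T, E=T (unmentioned atoms arbitrary); under it the original formula is false.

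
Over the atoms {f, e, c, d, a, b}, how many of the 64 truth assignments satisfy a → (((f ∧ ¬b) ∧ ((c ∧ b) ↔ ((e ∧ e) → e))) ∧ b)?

32

Initial set: {T (a → (((f ∧ ¬b) ∧ ((c ∧ b) ↔ ((e ∧ e) → e))) ∧ b))}.
T (a → (((f ∧ ¬b) ∧ ((c ∧ b) ↔ ((e ∧ e) → e))) ∧ b)): β-rule — branch into F a  //  T (((f ∧ ¬b) ∧ ((c ∧ b) ↔ ((e ∧ e) → e))) ∧ b).
  branch 1 (add F a):
    ○ open, literals {a=false}.
  branch 2 (add T (((f ∧ ¬b) ∧ ((c ∧ b) ↔ ((e ∧ e) → e))) ∧ b)):
    T (((f ∧ ¬b) ∧ ((c ∧ b) ↔ ((e ∧ e) → e))) ∧ b): α-rule — add T ((f ∧ ¬b) ∧ ((c ∧ b) ↔ ((e ∧ e) → e))), T b.
    T ((f ∧ ¬b) ∧ ((c ∧ b) ↔ ((e ∧ e) → e))): α-rule — add T (f ∧ ¬b), T ((c ∧ b) ↔ ((e ∧ e) → e)).
    T (f ∧ ¬b): α-rule — add T f, T ¬b.
    × closes — contains both b and ¬b.
1 branch closed, 1 open.
Each open branch fixes some atoms; the unmentioned ones are free. Counting distinct full assignments: branch {a=false} (f, e, c, d, b) contributes 32 new. Total: 32.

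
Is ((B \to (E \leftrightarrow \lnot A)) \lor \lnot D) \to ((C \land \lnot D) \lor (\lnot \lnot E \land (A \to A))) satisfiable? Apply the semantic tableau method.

Initial set: {T (((B \to (E \leftrightarrow \lnot A)) \lor \lnot D) \to ((C \land \lnot D) \lor (\lnot \lnot E \land (A \to A))))}.
T (((B \to (E \leftrightarrow \lnot A)) \lor \lnot D) \to ((C \land \lnot D) \lor (\lnot \lnot E \land (A \to A)))): β-rule — branch into F ((B \to (E \leftrightarrow \lnot A)) \lor \lnot D)  //  T ((C \land \lnot D) \lor (\lnot \lnot E \land (A \to A))).
  branch 1 (add F ((B \to (E \leftrightarrow \lnot A)) \lor \lnot D)):
    F ((B \to (E \leftrightarrow \lnot A)) \lor \lnot D): α-rule — add F (B \to (E \leftrightarrow \lnot A)), F \lnot D.
    F (B \to (E \leftrightarrow \lnot A)): α-rule — add T B, F (E \leftrightarrow \lnot A).
    F (E \leftrightarrow \lnot A): β-rule — branch into T E, F \lnot A  //  F E, T \lnot A.
      branch 1.1 (add T E, F \lnot A):
        ○ open, literals {A=true, B=true, D=true, E=true}.
      branch 1.2 (add F E, T \lnot A):
        ○ open, literals {A=false, B=true, D=true, E=false}.
  branch 2 (add T ((C \land \lnot D) \lor (\lnot \lnot E \land (A \to A)))):
    T ((C \land \lnot D) \lor (\lnot \lnot E \land (A \to A))): β-rule — branch into T (C \land \lnot D)  //  T (\lnot \lnot E \land (A \to A)).
      branch 2.1 (add T (C \land \lnot D)):
        T (C \land \lnot D): α-rule — add T C, T \lnot D.
        ○ open, literals {C=true, D=false}.
      branch 2.2 (add T (\lnot \lnot E \land (A \to A))):
        T (\lnot \lnot E \land (A \to A)): α-rule — add T \lnot \lnot E, T (A \to A).
        T \lnot \lnot E: drop double negation, giving T E.
        T (A \to A): β-rule — branch into F A  //  T A.
          branch 2.2.1 (add F A):
            ○ open, literals {A=false, E=true}.
          branch 2.2.2 (add T A):
            ○ open, literals {A=true, E=true}.
0 branches closed, 5 open.
An open branch gives a satisfying assignment: A=true, B=true, D=true, E=true.

Satisfiable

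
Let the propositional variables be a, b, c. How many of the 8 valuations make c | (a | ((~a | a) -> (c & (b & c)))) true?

Initial set: {T (c | (a | ((~a | a) -> (c & (b & c)))))}.
T (c | (a | ((~a | a) -> (c & (b & c))))): β-rule — branch into T c  //  T (a | ((~a | a) -> (c & (b & c)))).
  branch 1 (add T c):
    ○ open, literals {c=true}.
  branch 2 (add T (a | ((~a | a) -> (c & (b & c))))):
    T (a | ((~a | a) -> (c & (b & c)))): β-rule — branch into T a  //  T ((~a | a) -> (c & (b & c))).
      branch 2.1 (add T a):
        ○ open, literals {a=true}.
      branch 2.2 (add T ((~a | a) -> (c & (b & c)))):
        T ((~a | a) -> (c & (b & c))): β-rule — branch into F (~a | a)  //  T (c & (b & c)).
          branch 2.2.1 (add F (~a | a)):
            F (~a | a): α-rule — add F ~a, F a.
            × closes — contains both a and ~a.
          branch 2.2.2 (add T (c & (b & c))):
            T (c & (b & c)): α-rule — add T c, T (b & c).
            T (b & c): α-rule — add T b, T c.
            ○ open, literals {b=true, c=true}.
1 branch closed, 3 open.
Each open branch fixes some atoms; the unmentioned ones are free. Counting distinct full assignments: branch {c=true} (a, b) contributes 4 new; branch {a=true} (b, c) contributes 2 new; branch {b=true, c=true} (a) contributes 0 new. Total: 6.

6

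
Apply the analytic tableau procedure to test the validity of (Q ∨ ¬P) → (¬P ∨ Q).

Valid

Assume the negation and expand:
Initial set: {F ((Q ∨ ¬P) → (¬P ∨ Q))}.
F ((Q ∨ ¬P) → (¬P ∨ Q)): α-rule — add T (Q ∨ ¬P), F (¬P ∨ Q).
F (¬P ∨ Q): α-rule — add F ¬P, F Q.
T (Q ∨ ¬P): β-rule — branch into T Q  //  T ¬P.
  branch 1 (add T Q):
    × closes — contains both Q and ¬Q.
  branch 2 (add T ¬P):
    × closes — contains both P and ¬P.
All 2 branches close.
Every branch closed, so the negation is unsatisfiable and the formula is valid.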